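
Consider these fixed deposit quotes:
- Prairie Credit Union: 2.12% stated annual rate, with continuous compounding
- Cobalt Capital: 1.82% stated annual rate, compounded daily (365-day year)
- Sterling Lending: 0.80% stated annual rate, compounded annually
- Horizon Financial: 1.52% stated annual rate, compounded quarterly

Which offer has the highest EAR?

Prairie Credit Union

Prairie Credit Union: e^0.0212 − 1 = 2.143%
Cobalt Capital: (1 + 0.0182/365)^365 − 1 = 1.837%
Sterling Lending: compounded annually, EAR = 0.800%
Horizon Financial: (1 + 0.0152/4)^4 − 1 = 1.529%
The highest effective annual rate is Prairie Credit Union at 2.143%.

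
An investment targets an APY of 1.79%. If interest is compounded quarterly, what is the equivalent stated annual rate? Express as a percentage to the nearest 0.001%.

1.778%

(1 + r/4)^4 − 1 = 0.0179, so 1 + r/4 = 1.0179^(1/4).
r/4 = 0.004445, so r = 0.017781 = 1.778%.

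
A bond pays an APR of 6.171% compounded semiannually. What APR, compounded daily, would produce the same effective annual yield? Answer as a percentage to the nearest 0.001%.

EAR = (1 + 0.06171/2)^2 − 1 = 0.062662.
Solve (1 + r/365)^365 = 1.062662: r/365 = 1.062662^(1/365) − 1 = 0.000167, so r = 0.060782 = 6.078%.

6.078%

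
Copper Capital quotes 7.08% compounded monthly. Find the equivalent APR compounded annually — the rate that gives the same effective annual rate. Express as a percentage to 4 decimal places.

7.3143%

EAR = (1 + 0.0708/12)^12 − 1 = 0.073143.
Compounded annually, the equivalent nominal rate is the EAR itself: 7.3143%.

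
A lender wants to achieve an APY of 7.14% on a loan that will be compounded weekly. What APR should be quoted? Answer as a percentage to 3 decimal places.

(1 + r/52)^52 − 1 = 0.0714, so 1 + r/52 = 1.0714^(1/52).
r/52 = 0.001327, so r = 0.069012 = 6.901%.

6.901%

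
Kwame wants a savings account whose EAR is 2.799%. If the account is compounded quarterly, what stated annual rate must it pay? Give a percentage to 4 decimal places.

2.7701%

(1 + r/4)^4 − 1 = 0.02799, so 1 + r/4 = 1.02799^(1/4).
r/4 = 0.006925, so r = 0.027701 = 2.7701%.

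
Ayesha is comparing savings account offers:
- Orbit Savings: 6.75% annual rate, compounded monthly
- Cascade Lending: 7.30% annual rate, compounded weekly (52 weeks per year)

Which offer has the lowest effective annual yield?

Orbit Savings: (1 + 0.0675/12)^12 − 1 = 6.963%
Cascade Lending: (1 + 0.0730/52)^52 − 1 = 7.568%
The lowest effective annual rate is Orbit Savings at 6.963%.

Orbit Savings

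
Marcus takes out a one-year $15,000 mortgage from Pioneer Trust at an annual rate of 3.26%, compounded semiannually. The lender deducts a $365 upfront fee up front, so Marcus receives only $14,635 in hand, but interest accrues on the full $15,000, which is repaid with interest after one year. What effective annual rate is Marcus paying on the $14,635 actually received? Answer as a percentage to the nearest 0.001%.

5.863%

Amount owed after one year: 15,000 × (1 + 0.0326/2)^2 = 15,000 × 1.032866 = $15,492.99.
Effective rate on net proceeds: 15,492.99 / 14,635 − 1 = 0.058626 = 5.863%.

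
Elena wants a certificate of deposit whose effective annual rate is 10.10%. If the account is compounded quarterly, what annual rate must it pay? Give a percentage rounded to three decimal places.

9.739%

(1 + r/4)^4 − 1 = 0.1010, so 1 + r/4 = 1.1010^(1/4).
r/4 = 0.024346, so r = 0.097385 = 9.739%.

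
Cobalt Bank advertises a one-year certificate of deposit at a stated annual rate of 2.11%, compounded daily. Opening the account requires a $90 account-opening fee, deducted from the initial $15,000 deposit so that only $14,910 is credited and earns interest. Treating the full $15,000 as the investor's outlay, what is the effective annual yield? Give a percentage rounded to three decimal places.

Value after one year: 14,910 × (1 + 0.0211/365)^365 = 14,910 × 1.021324 = $15,227.93.
Effective yield on the $15,000 outlay: 15,227.93 / 15,000 − 1 = 0.015196 = 1.520%.

1.520%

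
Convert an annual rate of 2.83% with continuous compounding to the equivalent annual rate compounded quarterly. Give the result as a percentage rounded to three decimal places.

2.840%

EAR under continuous compounding: e^0.0283 − 1 = 0.028704.
Solve (1 + r/4)^4 = 1.028704: r/4 = 1.028704^(1/4) − 1 = 0.007100, so r = 0.028400 = 2.840%.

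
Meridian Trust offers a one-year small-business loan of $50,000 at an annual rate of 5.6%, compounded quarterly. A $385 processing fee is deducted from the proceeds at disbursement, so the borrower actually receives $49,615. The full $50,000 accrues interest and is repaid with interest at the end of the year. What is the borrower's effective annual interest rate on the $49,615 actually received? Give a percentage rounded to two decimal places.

6.54%

Amount owed after one year: 50,000 × (1 + 0.056/4)^4 = 50,000 × 1.057187 = $52,859.35.
Effective rate on net proceeds: 52,859.35 / 49,615 − 1 = 0.065391 = 6.54%.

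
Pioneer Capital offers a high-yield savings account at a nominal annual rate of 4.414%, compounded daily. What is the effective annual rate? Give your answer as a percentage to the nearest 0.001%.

4.513%

EAR = (1 + 0.04414/365)^365 − 1.
= (1 + 0.000121)^365 − 1 = 1.045126 − 1 = 4.513%.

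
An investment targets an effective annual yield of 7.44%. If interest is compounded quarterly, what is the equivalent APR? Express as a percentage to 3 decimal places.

7.241%

(1 + r/4)^4 − 1 = 0.0744, so 1 + r/4 = 1.0744^(1/4).
r/4 = 0.018102, so r = 0.072410 = 7.241%.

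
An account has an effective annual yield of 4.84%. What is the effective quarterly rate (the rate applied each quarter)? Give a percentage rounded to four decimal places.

The per-quarter rate i satisfies (1 + i)^4 = 1 + 0.0484.
i = 1.0484^(1/4) − 1 = 0.0118864 = 1.1886%.

1.1886%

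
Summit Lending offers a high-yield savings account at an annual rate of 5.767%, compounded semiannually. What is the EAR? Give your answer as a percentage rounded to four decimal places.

5.8501%

EAR = (1 + 0.05767/2)^2 − 1.
= (1 + 0.028835)^2 − 1 = 1.058501 − 1 = 5.8501%.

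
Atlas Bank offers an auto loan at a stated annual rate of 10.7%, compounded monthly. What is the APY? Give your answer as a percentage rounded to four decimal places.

EAR = (1 + 0.107/12)^12 − 1.
= (1 + 0.008917)^12 − 1 = 1.112407 − 1 = 11.2407%.

11.2407%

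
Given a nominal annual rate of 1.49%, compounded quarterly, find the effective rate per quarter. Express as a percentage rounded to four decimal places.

0.3725%

With a nominal annual rate compounded quarterly, the periodic rate is the nominal rate divided by 4.
i = 0.0149 / 4 = 0.0037250 = 0.3725%.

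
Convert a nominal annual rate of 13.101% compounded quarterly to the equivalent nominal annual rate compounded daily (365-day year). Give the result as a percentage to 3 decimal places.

12.893%

EAR = (1 + 0.13101/4)^4 − 1 = 0.137588.
Solve (1 + r/365)^365 = 1.137588: r/365 = 1.137588^(1/365) − 1 = 0.000353, so r = 0.128933 = 12.893%.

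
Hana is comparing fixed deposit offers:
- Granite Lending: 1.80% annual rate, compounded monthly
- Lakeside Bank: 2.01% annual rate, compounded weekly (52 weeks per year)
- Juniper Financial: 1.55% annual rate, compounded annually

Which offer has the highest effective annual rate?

Granite Lending: (1 + 0.0180/12)^12 − 1 = 1.815%
Lakeside Bank: (1 + 0.0201/52)^52 − 1 = 2.030%
Juniper Financial: compounded annually, EAR = 1.550%
The highest effective annual rate is Lakeside Bank at 2.030%.

Lakeside Bank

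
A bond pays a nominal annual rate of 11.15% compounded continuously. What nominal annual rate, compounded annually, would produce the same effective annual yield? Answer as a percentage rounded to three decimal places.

EAR under continuous compounding: e^0.1115 − 1 = 0.117954.
Compounded annually, the equivalent nominal rate is the EAR itself: 11.795%.

11.795%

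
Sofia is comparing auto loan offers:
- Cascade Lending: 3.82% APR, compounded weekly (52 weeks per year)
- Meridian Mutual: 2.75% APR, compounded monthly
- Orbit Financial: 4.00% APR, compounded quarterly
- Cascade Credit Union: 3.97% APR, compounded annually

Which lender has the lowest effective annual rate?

Cascade Lending: (1 + 0.0382/52)^52 − 1 = 3.892%
Meridian Mutual: (1 + 0.0275/12)^12 − 1 = 2.785%
Orbit Financial: (1 + 0.0400/4)^4 − 1 = 4.060%
Cascade Credit Union: compounded annually, EAR = 3.970%
The lowest effective annual rate is Meridian Mutual at 2.785%.

Meridian Mutual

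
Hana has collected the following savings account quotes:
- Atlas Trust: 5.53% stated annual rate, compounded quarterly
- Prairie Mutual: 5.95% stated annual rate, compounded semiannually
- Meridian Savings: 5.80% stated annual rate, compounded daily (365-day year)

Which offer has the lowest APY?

Atlas Trust: (1 + 0.0553/4)^4 − 1 = 5.646%
Prairie Mutual: (1 + 0.0595/2)^2 − 1 = 6.039%
Meridian Savings: (1 + 0.0580/365)^365 − 1 = 5.971%
The lowest effective annual rate is Atlas Trust at 5.646%.

Atlas Trust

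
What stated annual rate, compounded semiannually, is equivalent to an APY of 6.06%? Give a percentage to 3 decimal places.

(1 + r/2)^2 − 1 = 0.0606, so 1 + r/2 = 1.0606^(1/2).
r/2 = 0.029854, so r = 0.059709 = 5.971%.

5.971%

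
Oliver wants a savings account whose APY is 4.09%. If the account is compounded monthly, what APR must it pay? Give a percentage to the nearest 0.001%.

4.015%

(1 + r/12)^12 − 1 = 0.0409, so 1 + r/12 = 1.0409^(1/12).
r/12 = 0.003346, so r = 0.040153 = 4.015%.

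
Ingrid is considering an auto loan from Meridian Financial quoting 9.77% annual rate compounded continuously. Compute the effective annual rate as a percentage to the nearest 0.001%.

10.263%

With continuous compounding, EAR = e^0.0977 − 1.
e^0.0977 = 1.102632, so EAR = 0.102632 = 10.263%.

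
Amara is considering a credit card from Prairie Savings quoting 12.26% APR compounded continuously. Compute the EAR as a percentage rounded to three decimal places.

13.043%

With continuous compounding, EAR = e^0.1226 − 1.
e^0.1226 = 1.130432, so EAR = 0.130432 = 13.043%.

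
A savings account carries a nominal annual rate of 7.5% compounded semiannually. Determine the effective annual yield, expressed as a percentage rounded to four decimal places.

7.6406%

EAR = (1 + 0.075/2)^2 − 1.
= (1 + 0.037500)^2 − 1 = 1.076406 − 1 = 7.6406%.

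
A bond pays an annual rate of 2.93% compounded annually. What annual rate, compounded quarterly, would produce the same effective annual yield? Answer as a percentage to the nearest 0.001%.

2.898%

Compounded annually, EAR = nominal = 0.029300.
Solve (1 + r/4)^4 = 1.029300: r/4 = 1.029300^(1/4) − 1 = 0.007246, so r = 0.028983 = 2.898%.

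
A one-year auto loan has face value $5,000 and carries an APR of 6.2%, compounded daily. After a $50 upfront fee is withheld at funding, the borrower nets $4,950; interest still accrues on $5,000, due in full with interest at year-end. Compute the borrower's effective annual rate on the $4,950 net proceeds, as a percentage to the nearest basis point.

7.47%

Amount owed after one year: 5,000 × (1 + 0.062/365)^365 = 5,000 × 1.063957 = $5,319.78.
Effective rate on net proceeds: 5,319.78 / 4,950 − 1 = 0.074704 = 7.47%.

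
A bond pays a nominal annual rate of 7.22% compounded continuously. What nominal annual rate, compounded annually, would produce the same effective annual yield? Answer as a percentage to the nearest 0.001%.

7.487%

EAR under continuous compounding: e^0.0722 − 1 = 0.074870.
Compounded annually, the equivalent nominal rate is the EAR itself: 7.487%.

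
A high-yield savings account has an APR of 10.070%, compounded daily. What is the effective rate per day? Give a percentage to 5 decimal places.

With a nominal annual rate compounded daily, the periodic rate is the nominal rate divided by 365.
i = 0.10070 / 365 = 0.0002759 = 0.02759%.

0.02759%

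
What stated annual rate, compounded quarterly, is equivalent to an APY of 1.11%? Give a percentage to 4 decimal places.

1.1054%

(1 + r/4)^4 − 1 = 0.0111, so 1 + r/4 = 1.0111^(1/4).
r/4 = 0.002764, so r = 0.011054 = 1.1054%.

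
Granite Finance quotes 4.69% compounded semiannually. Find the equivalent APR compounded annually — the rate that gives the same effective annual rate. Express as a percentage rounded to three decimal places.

4.745%

EAR = (1 + 0.0469/2)^2 − 1 = 0.047450.
Compounded annually, the equivalent nominal rate is the EAR itself: 4.745%.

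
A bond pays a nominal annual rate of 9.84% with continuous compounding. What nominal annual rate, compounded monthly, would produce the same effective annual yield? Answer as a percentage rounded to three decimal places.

EAR under continuous compounding: e^0.0984 − 1 = 0.103404.
Solve (1 + r/12)^12 = 1.103404: r/12 = 1.103404^(1/12) − 1 = 0.008234, so r = 0.098805 = 9.880%.

9.880%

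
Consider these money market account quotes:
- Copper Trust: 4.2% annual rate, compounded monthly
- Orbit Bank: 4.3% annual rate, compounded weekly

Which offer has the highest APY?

Orbit Bank

Copper Trust: (1 + 0.042/12)^12 − 1 = 4.282%
Orbit Bank: (1 + 0.043/52)^52 − 1 = 4.392%
The highest effective annual rate is Orbit Bank at 4.392%.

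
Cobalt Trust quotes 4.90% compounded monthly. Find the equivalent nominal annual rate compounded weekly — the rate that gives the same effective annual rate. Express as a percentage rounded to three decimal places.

4.892%

EAR = (1 + 0.0490/12)^12 − 1 = 0.050116.
Solve (1 + r/52)^52 = 1.050116: r/52 = 1.050116^(1/52) − 1 = 0.000941, so r = 0.048923 = 4.892%.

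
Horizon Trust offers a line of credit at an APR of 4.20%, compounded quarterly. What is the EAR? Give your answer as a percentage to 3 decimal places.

4.267%

EAR = (1 + 0.0420/4)^4 − 1.
= 1.042666 − 1 = 4.267%.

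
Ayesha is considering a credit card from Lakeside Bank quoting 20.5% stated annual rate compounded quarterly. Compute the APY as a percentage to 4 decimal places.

22.1305%

EAR = (1 + 0.205/4)^4 − 1.
= (1 + 0.051250)^4 − 1 = 1.221305 − 1 = 22.1305%.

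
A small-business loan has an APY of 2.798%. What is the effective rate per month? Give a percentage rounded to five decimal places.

The per-month rate i satisfies (1 + i)^12 = 1 + 0.02798.
i = 1.02798^(1/12) − 1 = 0.0023023 = 0.23023%.

0.23023%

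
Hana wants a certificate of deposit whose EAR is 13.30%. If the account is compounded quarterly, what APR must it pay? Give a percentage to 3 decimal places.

(1 + r/4)^4 − 1 = 0.1330, so 1 + r/4 = 1.1330^(1/4).
r/4 = 0.031710, so r = 0.126838 = 12.684%.

12.684%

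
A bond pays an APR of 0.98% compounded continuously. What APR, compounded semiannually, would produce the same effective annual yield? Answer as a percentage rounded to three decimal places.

0.982%

EAR under continuous compounding: e^0.0098 − 1 = 0.009848.
Solve (1 + r/2)^2 = 1.009848: r/2 = 1.009848^(1/2) − 1 = 0.004912, so r = 0.009824 = 0.982%.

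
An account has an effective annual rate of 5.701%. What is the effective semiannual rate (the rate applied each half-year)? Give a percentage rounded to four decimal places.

2.8110%

The per-half-year rate i satisfies (1 + i)^2 = 1 + 0.05701.
i = 1.05701^(1/2) − 1 = 0.0281099 = 2.8110%.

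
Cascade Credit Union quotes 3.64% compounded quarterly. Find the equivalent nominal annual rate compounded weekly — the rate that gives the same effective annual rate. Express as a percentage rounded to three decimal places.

EAR = (1 + 0.0364/4)^4 − 1 = 0.036900.
Solve (1 + r/52)^52 = 1.036900: r/52 = 1.036900^(1/52) − 1 = 0.000697, so r = 0.036248 = 3.625%.

3.625%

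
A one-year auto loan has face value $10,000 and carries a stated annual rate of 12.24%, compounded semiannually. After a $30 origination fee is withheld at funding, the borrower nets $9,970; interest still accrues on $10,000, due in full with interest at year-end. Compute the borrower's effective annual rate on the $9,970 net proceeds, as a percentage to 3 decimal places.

Amount owed after one year: 10,000 × (1 + 0.1224/2)^2 = 10,000 × 1.126145 = $11,261.45.
Effective rate on net proceeds: 11,261.45 / 9,970 − 1 = 0.129534 = 12.953%.

12.953%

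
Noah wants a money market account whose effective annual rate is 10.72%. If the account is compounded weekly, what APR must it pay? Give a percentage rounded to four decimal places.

10.1934%

(1 + r/52)^52 − 1 = 0.1072, so 1 + r/52 = 1.1072^(1/52).
r/52 = 0.001960, so r = 0.101934 = 10.1934%.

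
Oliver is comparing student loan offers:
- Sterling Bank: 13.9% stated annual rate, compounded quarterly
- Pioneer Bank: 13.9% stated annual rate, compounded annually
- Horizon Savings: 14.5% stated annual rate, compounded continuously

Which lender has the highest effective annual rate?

Horizon Savings

Sterling Bank: (1 + 0.139/4)^4 − 1 = 14.641%
Pioneer Bank: compounded annually, EAR = 13.900%
Horizon Savings: e^0.145 − 1 = 15.604%
The highest effective annual rate is Horizon Savings at 15.604%.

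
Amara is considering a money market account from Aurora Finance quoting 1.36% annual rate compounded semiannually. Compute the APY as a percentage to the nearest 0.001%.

1.365%

EAR = (1 + 0.0136/2)^2 − 1.
= 1.013646 − 1 = 1.365%.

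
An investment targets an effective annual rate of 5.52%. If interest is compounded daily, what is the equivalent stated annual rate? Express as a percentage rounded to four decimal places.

5.3734%

(1 + r/365)^365 − 1 = 0.0552, so 1 + r/365 = 1.0552^(1/365).
r/365 = 0.000147, so r = 0.053734 = 5.3734%.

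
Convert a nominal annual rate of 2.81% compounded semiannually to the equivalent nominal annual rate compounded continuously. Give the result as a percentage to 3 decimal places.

EAR = (1 + 0.0281/2)^2 − 1 = 0.028297.
Equivalent continuous rate: r = ln(1 + 0.028297) = 0.027904 = 2.790%.

2.790%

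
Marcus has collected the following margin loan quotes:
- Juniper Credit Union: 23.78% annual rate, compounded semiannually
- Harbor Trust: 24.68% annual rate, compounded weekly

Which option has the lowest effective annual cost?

Juniper Credit Union

Juniper Credit Union: (1 + 0.2378/2)^2 − 1 = 25.194%
Harbor Trust: (1 + 0.2468/52)^52 − 1 = 27.918%
The lowest effective annual rate is Juniper Credit Union at 25.194%.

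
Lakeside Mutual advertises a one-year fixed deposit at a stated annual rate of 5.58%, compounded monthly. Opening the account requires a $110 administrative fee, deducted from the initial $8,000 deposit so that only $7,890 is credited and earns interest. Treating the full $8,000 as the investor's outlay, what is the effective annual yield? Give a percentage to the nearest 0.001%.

Value after one year: 7,890 × (1 + 0.0558/12)^12 = 7,890 × 1.057249 = $8,341.70.
Effective yield on the $8,000 outlay: 8,341.70 / 8,000 − 1 = 0.042712 = 4.271%.

4.271%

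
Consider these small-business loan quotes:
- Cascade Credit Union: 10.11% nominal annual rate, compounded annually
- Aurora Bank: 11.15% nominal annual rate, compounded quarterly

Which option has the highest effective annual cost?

Cascade Credit Union: compounded annually, EAR = 10.110%
Aurora Bank: (1 + 0.1115/4)^4 − 1 = 11.625%
The highest effective annual rate is Aurora Bank at 11.625%.

Aurora Bank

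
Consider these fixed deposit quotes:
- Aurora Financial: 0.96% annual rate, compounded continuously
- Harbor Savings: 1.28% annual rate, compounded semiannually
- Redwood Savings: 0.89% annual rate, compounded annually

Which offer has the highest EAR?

Harbor Savings

Aurora Financial: e^0.0096 − 1 = 0.965%
Harbor Savings: (1 + 0.0128/2)^2 − 1 = 1.284%
Redwood Savings: compounded annually, EAR = 0.890%
The highest effective annual rate is Harbor Savings at 1.284%.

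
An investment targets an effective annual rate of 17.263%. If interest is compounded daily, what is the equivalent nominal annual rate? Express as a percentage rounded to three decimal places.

(1 + r/365)^365 − 1 = 0.17263, so 1 + r/365 = 1.17263^(1/365).
r/365 = 0.000436, so r = 0.159284 = 15.928%.

15.928%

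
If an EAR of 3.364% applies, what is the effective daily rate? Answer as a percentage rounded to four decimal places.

0.0091%

The per-day rate i satisfies (1 + i)^365 = 1 + 0.03364.
i = 1.03364^(1/365) − 1 = 0.0000907 = 0.0091%.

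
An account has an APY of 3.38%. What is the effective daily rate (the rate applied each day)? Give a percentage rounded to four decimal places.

0.0091%

The per-day rate i satisfies (1 + i)^365 = 1 + 0.0338.
i = 1.0338^(1/365) − 1 = 0.0000911 = 0.0091%.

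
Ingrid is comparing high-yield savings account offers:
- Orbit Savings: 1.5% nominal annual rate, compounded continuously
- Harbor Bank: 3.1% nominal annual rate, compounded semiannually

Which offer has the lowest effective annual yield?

Orbit Savings

Orbit Savings: e^0.015 − 1 = 1.511%
Harbor Bank: (1 + 0.031/2)^2 − 1 = 3.124%
The lowest effective annual rate is Orbit Savings at 1.511%.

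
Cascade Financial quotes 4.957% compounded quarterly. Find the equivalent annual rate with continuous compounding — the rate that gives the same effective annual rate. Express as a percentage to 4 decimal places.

EAR = (1 + 0.04957/4)^4 − 1 = 0.050499.
Equivalent continuous rate: r = ln(1 + 0.050499) = 0.049265 = 4.9265%.

4.9265%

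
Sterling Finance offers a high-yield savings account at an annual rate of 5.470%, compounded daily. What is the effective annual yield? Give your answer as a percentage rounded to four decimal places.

EAR = (1 + 0.05470/365)^365 − 1.
= (1 + 0.000150)^365 − 1 = 1.056219 − 1 = 5.6219%.

5.6219%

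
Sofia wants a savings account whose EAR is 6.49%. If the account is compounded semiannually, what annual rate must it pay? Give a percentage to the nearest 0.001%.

(1 + r/2)^2 − 1 = 0.0649, so 1 + r/2 = 1.0649^(1/2).
r/2 = 0.031940, so r = 0.063880 = 6.388%.

6.388%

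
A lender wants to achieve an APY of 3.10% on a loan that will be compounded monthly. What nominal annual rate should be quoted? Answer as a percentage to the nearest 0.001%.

(1 + r/12)^12 − 1 = 0.0310, so 1 + r/12 = 1.0310^(1/12).
r/12 = 0.002547, so r = 0.030568 = 3.057%.

3.057%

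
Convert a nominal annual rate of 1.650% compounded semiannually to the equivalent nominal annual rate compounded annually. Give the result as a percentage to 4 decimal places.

1.6568%

EAR = (1 + 0.01650/2)^2 − 1 = 0.016568.
Compounded annually, the equivalent nominal rate is the EAR itself: 1.6568%.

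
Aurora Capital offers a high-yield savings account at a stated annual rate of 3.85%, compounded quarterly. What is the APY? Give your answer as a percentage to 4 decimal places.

3.9059%

EAR = (1 + 0.0385/4)^4 − 1.
= (1 + 0.009625)^4 − 1 = 1.039059 − 1 = 3.9059%.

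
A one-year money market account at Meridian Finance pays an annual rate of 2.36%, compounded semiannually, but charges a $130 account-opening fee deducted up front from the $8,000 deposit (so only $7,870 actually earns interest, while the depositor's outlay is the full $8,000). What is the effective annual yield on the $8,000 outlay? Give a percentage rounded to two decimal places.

0.71%

Value after one year: 7,870 × (1 + 0.0236/2)^2 = 7,870 × 1.023739 = $8,056.83.
Effective yield on the $8,000 outlay: 8,056.83 / 8,000 − 1 = 0.007103 = 0.71%.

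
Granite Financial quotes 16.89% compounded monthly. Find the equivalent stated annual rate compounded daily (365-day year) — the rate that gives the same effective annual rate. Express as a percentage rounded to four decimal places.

16.7761%

EAR = (1 + 0.1689/12)^12 − 1 = 0.182608.
Solve (1 + r/365)^365 = 1.182608: r/365 = 1.182608^(1/365) − 1 = 0.000460, so r = 0.167761 = 16.7761%.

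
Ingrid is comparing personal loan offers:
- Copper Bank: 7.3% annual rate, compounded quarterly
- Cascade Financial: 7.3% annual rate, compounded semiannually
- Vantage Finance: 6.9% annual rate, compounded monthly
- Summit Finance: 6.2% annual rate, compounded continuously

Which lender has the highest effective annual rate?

Copper Bank

Copper Bank: (1 + 0.073/4)^4 − 1 = 7.502%
Cascade Financial: (1 + 0.073/2)^2 − 1 = 7.433%
Vantage Finance: (1 + 0.069/12)^12 − 1 = 7.122%
Summit Finance: e^0.062 − 1 = 6.396%
The highest effective annual rate is Copper Bank at 7.502%.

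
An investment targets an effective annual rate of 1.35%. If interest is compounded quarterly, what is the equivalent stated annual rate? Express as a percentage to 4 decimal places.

1.3432%

(1 + r/4)^4 − 1 = 0.0135, so 1 + r/4 = 1.0135^(1/4).
r/4 = 0.003358, so r = 0.013432 = 1.3432%.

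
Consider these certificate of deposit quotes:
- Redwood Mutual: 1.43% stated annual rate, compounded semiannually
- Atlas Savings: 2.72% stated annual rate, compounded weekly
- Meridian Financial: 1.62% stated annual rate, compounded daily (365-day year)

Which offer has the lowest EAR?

Redwood Mutual

Redwood Mutual: (1 + 0.0143/2)^2 − 1 = 1.435%
Atlas Savings: (1 + 0.0272/52)^52 − 1 = 2.757%
Meridian Financial: (1 + 0.0162/365)^365 − 1 = 1.633%
The lowest effective annual rate is Redwood Mutual at 1.435%.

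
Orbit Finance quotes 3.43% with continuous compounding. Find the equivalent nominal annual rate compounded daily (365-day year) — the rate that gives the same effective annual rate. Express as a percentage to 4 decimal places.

3.4302%

EAR under continuous compounding: e^0.0343 − 1 = 0.034895.
Solve (1 + r/365)^365 = 1.034895: r/365 = 1.034895^(1/365) − 1 = 0.000094, so r = 0.034302 = 3.4302%.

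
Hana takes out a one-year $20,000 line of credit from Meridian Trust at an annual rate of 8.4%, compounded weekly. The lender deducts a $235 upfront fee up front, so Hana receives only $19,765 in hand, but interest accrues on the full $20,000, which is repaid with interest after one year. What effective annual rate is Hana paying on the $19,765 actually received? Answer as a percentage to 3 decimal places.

Amount owed after one year: 20,000 × (1 + 0.084/52)^52 = 20,000 × 1.087555 = $21,751.10.
Effective rate on net proceeds: 21,751.10 / 19,765 − 1 = 0.100486 = 10.049%.

10.049%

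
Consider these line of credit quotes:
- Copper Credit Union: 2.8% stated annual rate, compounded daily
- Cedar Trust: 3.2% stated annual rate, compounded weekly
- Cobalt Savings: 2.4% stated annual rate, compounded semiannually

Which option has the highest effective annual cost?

Cedar Trust

Copper Credit Union: (1 + 0.028/365)^365 − 1 = 2.839%
Cedar Trust: (1 + 0.032/52)^52 − 1 = 3.251%
Cobalt Savings: (1 + 0.024/2)^2 − 1 = 2.414%
The highest effective annual rate is Cedar Trust at 3.251%.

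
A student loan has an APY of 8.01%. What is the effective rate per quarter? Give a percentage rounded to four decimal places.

The per-quarter rate i satisfies (1 + i)^4 = 1 + 0.0801.
i = 1.0801^(1/4) − 1 = 0.0194501 = 1.9450%.

1.9450%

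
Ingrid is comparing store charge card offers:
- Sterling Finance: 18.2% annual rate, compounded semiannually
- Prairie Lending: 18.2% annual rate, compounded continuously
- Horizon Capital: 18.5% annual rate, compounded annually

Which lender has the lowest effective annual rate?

Sterling Finance: (1 + 0.182/2)^2 − 1 = 19.028%
Prairie Lending: e^0.182 − 1 = 19.961%
Horizon Capital: compounded annually, EAR = 18.500%
The lowest effective annual rate is Horizon Capital at 18.500%.

Horizon Capital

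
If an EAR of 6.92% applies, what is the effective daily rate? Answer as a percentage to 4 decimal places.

The per-day rate i satisfies (1 + i)^365 = 1 + 0.0692.
i = 1.0692^(1/365) − 1 = 0.0001833 = 0.0183%.

0.0183%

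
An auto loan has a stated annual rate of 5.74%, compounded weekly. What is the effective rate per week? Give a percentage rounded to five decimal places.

With a nominal annual rate compounded weekly, the periodic rate is the nominal rate divided by 52.
i = 0.0574 / 52 = 0.0011038 = 0.11038%.

0.11038%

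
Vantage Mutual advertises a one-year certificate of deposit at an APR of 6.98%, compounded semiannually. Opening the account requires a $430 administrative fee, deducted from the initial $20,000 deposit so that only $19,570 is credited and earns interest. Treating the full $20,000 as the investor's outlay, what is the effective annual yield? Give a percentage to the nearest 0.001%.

Value after one year: 19,570 × (1 + 0.0698/2)^2 = 19,570 × 1.071018 = $20,959.82.
Effective yield on the $20,000 outlay: 20,959.82 / 20,000 − 1 = 0.047991 = 4.799%.

4.799%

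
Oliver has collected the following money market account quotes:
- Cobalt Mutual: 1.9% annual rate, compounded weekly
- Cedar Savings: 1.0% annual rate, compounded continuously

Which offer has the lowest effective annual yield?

Cedar Savings

Cobalt Mutual: (1 + 0.019/52)^52 − 1 = 1.918%
Cedar Savings: e^0.010 − 1 = 1.005%
The lowest effective annual rate is Cedar Savings at 1.005%.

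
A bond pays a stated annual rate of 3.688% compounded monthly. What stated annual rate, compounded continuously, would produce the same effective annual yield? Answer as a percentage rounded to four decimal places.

EAR = (1 + 0.03688/12)^12 − 1 = 0.037510.
Equivalent continuous rate: r = ln(1 + 0.037510) = 0.036823 = 3.6823%.

3.6823%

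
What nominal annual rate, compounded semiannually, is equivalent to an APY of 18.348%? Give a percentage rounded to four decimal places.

17.5757%

(1 + r/2)^2 − 1 = 0.18348, so 1 + r/2 = 1.18348^(1/2).
r/2 = 0.087879, so r = 0.175757 = 17.5757%.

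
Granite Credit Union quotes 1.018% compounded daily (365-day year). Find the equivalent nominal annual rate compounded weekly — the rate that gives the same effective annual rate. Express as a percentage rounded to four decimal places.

EAR = (1 + 0.01018/365)^365 − 1 = 0.010232.
Solve (1 + r/52)^52 = 1.010232: r/52 = 1.010232^(1/52) − 1 = 0.000196, so r = 0.010181 = 1.0181%.

1.0181%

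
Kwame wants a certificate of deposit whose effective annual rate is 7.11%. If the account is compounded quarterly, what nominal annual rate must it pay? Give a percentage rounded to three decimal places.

6.928%

(1 + r/4)^4 − 1 = 0.0711, so 1 + r/4 = 1.0711^(1/4).
r/4 = 0.017320, so r = 0.069279 = 6.928%.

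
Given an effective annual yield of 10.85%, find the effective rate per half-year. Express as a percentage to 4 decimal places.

5.2853%

The per-half-year rate i satisfies (1 + i)^2 = 1 + 0.1085.
i = 1.1085^(1/2) − 1 = 0.0528533 = 5.2853%.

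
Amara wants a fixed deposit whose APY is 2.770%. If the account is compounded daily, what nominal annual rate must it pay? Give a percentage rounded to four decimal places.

2.7324%

(1 + r/365)^365 − 1 = 0.02770, so 1 + r/365 = 1.02770^(1/365).
r/365 = 0.000075, so r = 0.027324 = 2.7324%.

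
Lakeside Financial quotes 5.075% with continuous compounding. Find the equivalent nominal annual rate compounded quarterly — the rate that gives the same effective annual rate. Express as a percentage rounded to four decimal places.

EAR under continuous compounding: e^0.05075 − 1 = 0.052060.
Solve (1 + r/4)^4 = 1.052060: r/4 = 1.052060^(1/4) − 1 = 0.012768, so r = 0.051073 = 5.1073%.

5.1073%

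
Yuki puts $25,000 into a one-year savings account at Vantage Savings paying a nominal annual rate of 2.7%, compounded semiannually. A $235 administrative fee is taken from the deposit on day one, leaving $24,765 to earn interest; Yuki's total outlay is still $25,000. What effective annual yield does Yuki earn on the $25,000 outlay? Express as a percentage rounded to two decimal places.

Value after one year: 24,765 × (1 + 0.027/2)^2 = 24,765 × 1.027182 = $25,438.17.
Effective yield on the $25,000 outlay: 25,438.17 / 25,000 − 1 = 0.017527 = 1.75%.

1.75%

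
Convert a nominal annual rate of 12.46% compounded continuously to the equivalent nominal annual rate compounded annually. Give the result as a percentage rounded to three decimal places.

EAR under continuous compounding: e^0.1246 − 1 = 0.132695.
Compounded annually, the equivalent nominal rate is the EAR itself: 13.270%.

13.270%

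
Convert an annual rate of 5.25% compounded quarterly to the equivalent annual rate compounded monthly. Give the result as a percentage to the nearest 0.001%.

5.227%

EAR = (1 + 0.0525/4)^4 − 1 = 0.053543.
Solve (1 + r/12)^12 = 1.053543: r/12 = 1.053543^(1/12) − 1 = 0.004356, so r = 0.052272 = 5.227%.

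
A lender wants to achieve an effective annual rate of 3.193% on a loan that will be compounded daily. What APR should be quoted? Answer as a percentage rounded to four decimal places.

(1 + r/365)^365 − 1 = 0.03193, so 1 + r/365 = 1.03193^(1/365).
r/365 = 0.000086, so r = 0.031432 = 3.1432%.

3.1432%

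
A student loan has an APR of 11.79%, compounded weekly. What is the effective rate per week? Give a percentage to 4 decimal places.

With a nominal annual rate compounded weekly, the periodic rate is the nominal rate divided by 52.
i = 0.1179 / 52 = 0.0022673 = 0.2267%.

0.2267%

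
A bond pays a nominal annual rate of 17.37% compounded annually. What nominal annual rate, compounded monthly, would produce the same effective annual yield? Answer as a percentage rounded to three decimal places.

Compounded annually, EAR = nominal = 0.173700.
Solve (1 + r/12)^12 = 1.173700: r/12 = 1.173700^(1/12) − 1 = 0.013436, so r = 0.161235 = 16.123%.

16.123%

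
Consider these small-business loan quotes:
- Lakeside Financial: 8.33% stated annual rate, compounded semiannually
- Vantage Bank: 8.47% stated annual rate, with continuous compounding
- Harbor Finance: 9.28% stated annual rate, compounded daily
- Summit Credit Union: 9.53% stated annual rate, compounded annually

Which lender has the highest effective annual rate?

Lakeside Financial: (1 + 0.0833/2)^2 − 1 = 8.503%
Vantage Bank: e^0.0847 − 1 = 8.839%
Harbor Finance: (1 + 0.0928/365)^365 − 1 = 9.723%
Summit Credit Union: compounded annually, EAR = 9.530%
The highest effective annual rate is Harbor Finance at 9.723%.

Harbor Finance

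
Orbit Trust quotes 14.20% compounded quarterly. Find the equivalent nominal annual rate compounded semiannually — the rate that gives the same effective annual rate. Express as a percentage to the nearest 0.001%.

14.452%

EAR = (1 + 0.1420/4)^4 − 1 = 0.149742.
Solve (1 + r/2)^2 = 1.149742: r/2 = 1.149742^(1/2) − 1 = 0.072260, so r = 0.144521 = 14.452%.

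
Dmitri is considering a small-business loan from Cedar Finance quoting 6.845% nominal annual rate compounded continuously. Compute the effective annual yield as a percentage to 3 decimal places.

With continuous compounding, EAR = e^0.06845 − 1.
e^0.06845 = 1.070847, so EAR = 0.070847 = 7.085%.

7.085%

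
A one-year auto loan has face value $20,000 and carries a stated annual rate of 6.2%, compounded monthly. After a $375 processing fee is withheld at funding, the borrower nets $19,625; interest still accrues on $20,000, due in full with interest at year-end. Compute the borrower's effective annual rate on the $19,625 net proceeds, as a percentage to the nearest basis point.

Amount owed after one year: 20,000 × (1 + 0.062/12)^12 = 20,000 × 1.063793 = $21,275.85.
Effective rate on net proceeds: 21,275.85 / 19,625 − 1 = 0.084120 = 8.41%.

8.41%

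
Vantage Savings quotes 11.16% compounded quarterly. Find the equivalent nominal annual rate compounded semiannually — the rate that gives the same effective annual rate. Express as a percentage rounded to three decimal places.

11.316%

EAR = (1 + 0.1116/4)^4 − 1 = 0.116358.
Solve (1 + r/2)^2 = 1.116358: r/2 = 1.116358^(1/2) − 1 = 0.056578, so r = 0.113157 = 11.316%.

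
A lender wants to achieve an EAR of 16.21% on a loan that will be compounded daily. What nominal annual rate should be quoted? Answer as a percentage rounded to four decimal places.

15.0260%

(1 + r/365)^365 − 1 = 0.1621, so 1 + r/365 = 1.1621^(1/365).
r/365 = 0.000412, so r = 0.150260 = 15.0260%.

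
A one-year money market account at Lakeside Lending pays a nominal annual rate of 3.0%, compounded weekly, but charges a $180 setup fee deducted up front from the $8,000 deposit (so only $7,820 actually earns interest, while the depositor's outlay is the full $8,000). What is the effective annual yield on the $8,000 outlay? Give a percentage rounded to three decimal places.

0.726%

Value after one year: 7,820 × (1 + 0.030/52)^52 = 7,820 × 1.030446 = $8,058.08.
Effective yield on the $8,000 outlay: 8,058.08 / 8,000 − 1 = 0.007261 = 0.726%.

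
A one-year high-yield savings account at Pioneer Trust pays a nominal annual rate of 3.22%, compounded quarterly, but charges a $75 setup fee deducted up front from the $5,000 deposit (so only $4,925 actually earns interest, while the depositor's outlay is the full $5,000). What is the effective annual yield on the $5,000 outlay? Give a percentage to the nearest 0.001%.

Value after one year: 4,925 × (1 + 0.0322/4)^4 = 4,925 × 1.032591 = $5,085.51.
Effective yield on the $5,000 outlay: 5,085.51 / 5,000 − 1 = 0.017102 = 1.710%.

1.710%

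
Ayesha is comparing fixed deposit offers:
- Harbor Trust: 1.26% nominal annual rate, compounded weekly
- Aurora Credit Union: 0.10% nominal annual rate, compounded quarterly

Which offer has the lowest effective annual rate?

Aurora Credit Union

Harbor Trust: (1 + 0.0126/52)^52 − 1 = 1.268%
Aurora Credit Union: (1 + 0.0010/4)^4 − 1 = 0.100%
The lowest effective annual rate is Aurora Credit Union at 0.100%.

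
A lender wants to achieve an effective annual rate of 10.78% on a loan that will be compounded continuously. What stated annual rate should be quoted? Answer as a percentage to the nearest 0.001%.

Continuous: nominal r satisfies e^r − 1 = 0.1078.
r = ln(1 + 0.1078) = ln(1.1078) = 0.102376 = 10.238%.

10.238%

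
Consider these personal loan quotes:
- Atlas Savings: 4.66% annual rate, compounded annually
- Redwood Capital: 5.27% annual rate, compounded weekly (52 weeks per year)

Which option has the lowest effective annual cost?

Atlas Savings

Atlas Savings: compounded annually, EAR = 4.660%
Redwood Capital: (1 + 0.0527/52)^52 − 1 = 5.409%
The lowest effective annual rate is Atlas Savings at 4.660%.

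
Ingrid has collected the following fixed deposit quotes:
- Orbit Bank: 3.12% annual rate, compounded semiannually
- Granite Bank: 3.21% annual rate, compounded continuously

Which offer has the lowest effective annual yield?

Orbit Bank: (1 + 0.0312/2)^2 − 1 = 3.144%
Granite Bank: e^0.0321 − 1 = 3.262%
The lowest effective annual rate is Orbit Bank at 3.144%.

Orbit Bank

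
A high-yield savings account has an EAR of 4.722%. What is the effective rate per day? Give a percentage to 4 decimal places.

The per-day rate i satisfies (1 + i)^365 = 1 + 0.04722.
i = 1.04722^(1/365) − 1 = 0.0001264 = 0.0126%.

0.0126%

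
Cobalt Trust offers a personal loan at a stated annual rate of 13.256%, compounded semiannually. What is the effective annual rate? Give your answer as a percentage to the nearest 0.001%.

EAR = (1 + 0.13256/2)^2 − 1.
= (1 + 0.066280)^2 − 1 = 1.136953 − 1 = 13.695%.

13.695%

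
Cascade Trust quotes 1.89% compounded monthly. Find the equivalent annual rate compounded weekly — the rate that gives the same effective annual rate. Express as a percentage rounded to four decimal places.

EAR = (1 + 0.0189/12)^12 − 1 = 0.019065.
Solve (1 + r/52)^52 = 1.019065: r/52 = 1.019065^(1/52) − 1 = 0.000363, so r = 0.018889 = 1.8889%.

1.8889%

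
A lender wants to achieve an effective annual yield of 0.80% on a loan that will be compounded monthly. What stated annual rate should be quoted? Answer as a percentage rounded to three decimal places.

0.797%

(1 + r/12)^12 − 1 = 0.0080, so 1 + r/12 = 1.0080^(1/12).
r/12 = 0.000664, so r = 0.007971 = 0.797%.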